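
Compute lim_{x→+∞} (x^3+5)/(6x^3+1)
This is an ∞/∞ indeterminate form as x → +∞.
Divide numerator and denominator by x^3 and let the lower-order terms vanish; the leading terms give 1/6.
Limit = 1/6.

Final answer: 1/6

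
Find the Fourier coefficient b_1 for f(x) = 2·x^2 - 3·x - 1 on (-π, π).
b_1 = (1/π) ∫_{-π}^{π} f(x)·sin(1x) dx.
Evaluate the integral (use parity and integration by parts as needed): b_1 = -6.

Final answer: -6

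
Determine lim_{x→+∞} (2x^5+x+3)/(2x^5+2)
This is an ∞/∞ indeterminate form as x → +∞.
Divide numerator and denominator by x^5 and let the lower-order terms vanish; the leading terms give 2/2 = 1.
Limit = 1.

Final answer: 1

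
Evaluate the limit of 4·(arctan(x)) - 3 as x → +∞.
Evaluate the dominant behaviour as x → +∞; each term tends to a finite value or vanishes.
Limit = -3 + 2·π.

Final answer: -3 + 2·π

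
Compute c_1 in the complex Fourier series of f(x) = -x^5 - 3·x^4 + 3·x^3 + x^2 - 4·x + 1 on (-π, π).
Compute the real Fourier coefficients first: a_1 = -148 + 24·π^2, b_1 = -284 - 2·π^4 + 46·π^2.
Then c_1 = (a_1 − i·b_1)/2 = -74 + 12·π^2 - 23·i·π^2 + i·π^4 + 142·i.

Final answer: -74 + 12·π^2 - 23·i·π^2 + i·π^4 + 142·i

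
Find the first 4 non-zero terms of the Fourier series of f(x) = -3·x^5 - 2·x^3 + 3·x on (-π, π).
(-690 - 6·π^4 + 116·π^2)·sin(x) + (-13·π^2 + 33/2 + 3·π^4)·sin(2·x) + (-2·π^4 - 2/27 + 28·π^2/9)·sin(3·x) + (-7·π^2/8 - 75/64 + 3·π^4/2)·sin(4·x)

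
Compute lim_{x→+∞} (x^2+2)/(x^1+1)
This is an ∞/∞ indeterminate form as x → +∞.
Divide numerator and denominator by x^2 and let the lower-order terms vanish; the numerator's degree 2 exceeds the denominator's degree 1, so the quotient diverges.
Limit = ∞.

Final answer: ∞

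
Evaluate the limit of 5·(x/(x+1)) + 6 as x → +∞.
Evaluate the dominant behaviour as x → +∞; each term tends to a finite value or vanishes.
Limit = 11.

Final answer: 11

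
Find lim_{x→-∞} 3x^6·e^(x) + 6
The product is a 0·∞ indeterminate form at x → -∞.
Rewrite the product as 3x^6 / e^(-x) (an ∞/∞ form) and apply L'Hôpital, or use the standard hierarchy e^(|x|) ≫ |x^6| as x → -∞.
The indeterminate product → 0, so the limit = 6.

Final answer: 6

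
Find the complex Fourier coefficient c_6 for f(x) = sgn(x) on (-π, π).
Compute the real Fourier coefficients first: a_6 = 0, b_6 = 0.
Then c_6 = (a_6 − i·b_6)/2 = 0.

Final answer: 0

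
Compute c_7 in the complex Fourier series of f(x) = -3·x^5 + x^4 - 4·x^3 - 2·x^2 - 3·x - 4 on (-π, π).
Compute the real Fourier coefficients first: a_7 = 440/2401 - 8·π^2/49, b_7 = -6·π^4/7 - 272·π^2/343 - 12774/16807.
Then c_7 = (a_7 − i·b_7)/2 = -4·π^2/49 + 220/2401 + 6387·i/16807 + 136·i·π^2/343 + 3·i·π^4/7.

Final answer: -4·π^2/49 + 220/2401 + 6387·i/16807 + 136·i·π^2/343 + 3·i·π^4/7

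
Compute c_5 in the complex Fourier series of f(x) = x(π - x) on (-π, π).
Compute the real Fourier coefficients first: a_5 = 4/25, b_5 = 2·π/5.
Then c_5 = (a_5 − i·b_5)/2 = 2/25 - i·π/5.

Final answer: 2/25 - i·π/5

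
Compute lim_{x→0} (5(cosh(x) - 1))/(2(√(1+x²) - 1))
Both numerator and denominator → 0 as x → 0; this is a 0/0 indeterminate form.
Expand each to leading order near x = 0: numerator ~ 5·x^2/2, denominator ~ x^2.
The limit of the ratio is 5/2.

Final answer: 5/2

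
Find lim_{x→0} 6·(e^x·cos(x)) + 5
Direct substitution at x = 0 gives 11.

Final answer: 11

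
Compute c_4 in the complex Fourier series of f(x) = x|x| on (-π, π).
Compute the real Fourier coefficients first: a_4 = 0, b_4 = -π/2.
Then c_4 = (a_4 − i·b_4)/2 = i·π/4.

Final answer: i·π/4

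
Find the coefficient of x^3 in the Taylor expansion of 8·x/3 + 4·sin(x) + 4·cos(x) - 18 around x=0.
Expand to order 3: 8·x/3 + 4·sin(x) + 4·cos(x) - 18 = -2·x^3/3 - 2·x^2 + 20·x/3 - 14 + O(x^4).
The coefficient of x^3 is -2/3.

Final answer: -2/3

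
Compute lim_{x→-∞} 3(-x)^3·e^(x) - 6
The product is a 0·∞ indeterminate form at x → -∞.
Rewrite the product as 3(-x)^3 / e^(-x) (an ∞/∞ form) and apply L'Hôpital, or use the standard hierarchy e^(|x|) ≫ |(-x)^3| as x → -∞.
The indeterminate product → 0, so the limit = -6.

Final answer: -6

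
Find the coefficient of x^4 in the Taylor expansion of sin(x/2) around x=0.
Expand to order 4: sin(x/2) = -x^3/48 + x/2 + O(x^5).
The coefficient of x^4 is 0.

Final answer: 0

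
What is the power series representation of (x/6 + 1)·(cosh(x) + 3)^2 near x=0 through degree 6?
19·x^6/360 + 7·x^5/72 + 7·x^4/12 + 2·x^3/3 + 4·x^2 + 8·x/3 + 16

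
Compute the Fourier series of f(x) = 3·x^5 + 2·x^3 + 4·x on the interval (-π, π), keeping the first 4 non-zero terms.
(-116·π^2 + 6·π^4 + 704)·sin(x) + (-3·π^4 - 47/2 + 13·π^2)·sin(2·x) + (-28·π^2/9 + 128/27 + 2·π^4)·sin(3·x) + (-3·π^4/2 - 149/64 + 7·π^2/8)·sin(4·x)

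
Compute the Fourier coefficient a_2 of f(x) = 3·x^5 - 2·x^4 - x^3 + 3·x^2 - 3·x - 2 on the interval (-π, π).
a_2 = (1/π) ∫_{-π}^{π} f(x)·cos(2x) dx.
Evaluate the integral (use parity and integration by parts as needed): a_2 = 9 - 4·π^2.

Final answer: 9 - 4·π^2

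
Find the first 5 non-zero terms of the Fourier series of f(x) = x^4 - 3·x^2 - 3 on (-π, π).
(60 - 8·π^2)·cos(x) + (-6 + 2·π^2)·cos(2·x) + (52/27 - 8·π^2/9)·cos(3·x) + (-15/16 + π^2/2)·cos(4·x) - π^2 - 3 + π^4/5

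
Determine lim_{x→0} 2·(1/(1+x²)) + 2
Direct substitution at x = 0 gives 4.

Final answer: 4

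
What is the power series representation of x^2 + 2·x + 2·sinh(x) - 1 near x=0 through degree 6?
x^5/60 + x^3/3 + x^2 + 4·x - 1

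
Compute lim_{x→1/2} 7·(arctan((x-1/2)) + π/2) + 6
Direct substitution at x = 1/2 gives 6 + 7·π/2.

Final answer: 6 + 7·π/2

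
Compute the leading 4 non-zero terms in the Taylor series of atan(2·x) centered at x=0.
-128·x^7/7 + 32·x^5/5 - 8·x^3/3 + 2·x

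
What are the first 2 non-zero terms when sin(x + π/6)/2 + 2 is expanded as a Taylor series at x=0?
√(3)·x/4 + 9/4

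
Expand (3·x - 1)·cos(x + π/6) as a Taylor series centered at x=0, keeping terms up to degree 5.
x^5·(1/240 + √(3)/16) + x^4·(1/4 - √(3)/48) + x^3·(-3·√(3)/4 - 1/12) + x^2·(-3/2 + √(3)/4) + x·(1/2 + 3·√(3)/2) - √(3)/2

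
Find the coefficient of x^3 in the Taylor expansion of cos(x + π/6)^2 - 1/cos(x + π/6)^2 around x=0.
Expand to order 3: cos(x + π/6)^2 - 1/cos(x + π/6)^2 = -13·√(3)·x^3/9 - 19·x^2/6 - 25·√(3)·x/18 - 7/12 + O(x^4).
The coefficient of x^3 is -13·√(3)/9.

Final answer: -13·√(3)/9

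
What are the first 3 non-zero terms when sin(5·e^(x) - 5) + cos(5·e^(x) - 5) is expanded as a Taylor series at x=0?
-10·x^2 + 5·x + 1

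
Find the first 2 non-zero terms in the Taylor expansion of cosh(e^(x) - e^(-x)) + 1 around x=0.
2·x^2 + 2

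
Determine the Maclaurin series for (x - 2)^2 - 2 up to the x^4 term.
x^2 - 4·x + 2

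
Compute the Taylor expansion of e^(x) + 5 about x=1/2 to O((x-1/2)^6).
e^(1/2) + 5 + e^(1/2)·(x - 1/2) + e^(1/2)·(x - 1/2)^2/2 + e^(1/2)·(x - 1/2)^3/6 + e^(1/2)·(x - 1/2)^4/24 + e^(1/2)·(x - 1/2)^5/120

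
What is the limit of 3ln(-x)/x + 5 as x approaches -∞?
The quotient is an ∞/∞ indeterminate form as x → -∞.
Compare growth rates of the dominant terms (exponentials ≫ polynomials ≫ logarithms), or apply L'Hôpital's rule; the quotient → 0.
Adding the constant: 0 + 5 = 5. Limit = 5.

Final answer: 5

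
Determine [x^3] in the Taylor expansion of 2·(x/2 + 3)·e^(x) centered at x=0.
Expand to order 3: 2·(x/2 + 3)·e^(x) = 3·x^3/2 + 4·x^2 + 7·x + 6 + O(x^4).
The coefficient of x^3 is 3/2.

Final answer: 3/2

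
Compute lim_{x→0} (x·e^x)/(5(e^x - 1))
Both numerator and denominator → 0 as x → 0; this is a 0/0 indeterminate form.
Expand each to leading order near x = 0: numerator ~ x, denominator ~ 5·x.
The limit of the ratio is 1/5.

Final answer: 1/5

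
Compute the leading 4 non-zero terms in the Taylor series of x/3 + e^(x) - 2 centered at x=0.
x^3/6 + x^2/2 + 4·x/3 - 1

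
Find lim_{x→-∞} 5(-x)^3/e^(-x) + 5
The quotient is an ∞/∞ indeterminate form as x → -∞.
Compare growth rates of the dominant terms (exponentials ≫ polynomials ≫ logarithms), or apply L'Hôpital's rule; the quotient → 0.
Adding the constant: 0 + 5 = 5. Limit = 5.

Final answer: 5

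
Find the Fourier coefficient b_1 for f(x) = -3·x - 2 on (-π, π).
b_1 = (1/π) ∫_{-π}^{π} f(x)·sin(1x) dx.
Evaluate the integral (use parity and integration by parts as needed): b_1 = -6.

Final answer: -6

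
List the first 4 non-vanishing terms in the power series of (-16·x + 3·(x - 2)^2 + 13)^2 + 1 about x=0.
-168·x^3 + 934·x^2 - 1400·x + 626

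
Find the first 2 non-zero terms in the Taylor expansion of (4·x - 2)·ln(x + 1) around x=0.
5·x^2 - 2·x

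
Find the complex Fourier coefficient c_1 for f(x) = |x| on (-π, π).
Compute the real Fourier coefficients first: a_1 = -4/π, b_1 = 0.
Then c_1 = (a_1 − i·b_1)/2 = -2/π.

Final answer: -2/π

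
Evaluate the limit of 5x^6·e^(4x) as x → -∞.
This is a 0·∞ indeterminate form at x → -∞.
Rewrite the product as 5x^6 / e^(-4x) (an ∞/∞ form) and apply L'Hôpital, or use the standard hierarchy e^(4|x|) ≫ |x^6| as x → -∞.
The indeterminate product → 0, so the limit = 0.

Final answer: 0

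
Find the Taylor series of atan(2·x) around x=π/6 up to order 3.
atan(π/3) + 18·(x - π/6)/(9 + π^2) - 108·π·(x - π/6)^2/(81 + π^4 + 18·π^2) + (-1944 + 648·π^2)·(x - π/6)^3/(729 + π^6 + 243·π^2 + 27·π^4)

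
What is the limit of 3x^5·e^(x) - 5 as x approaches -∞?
The product is a 0·∞ indeterminate form at x → -∞.
Rewrite the product as 3x^5 / e^(-x) (an ∞/∞ form) and apply L'Hôpital, or use the standard hierarchy e^(|x|) ≫ |x^5| as x → -∞.
The indeterminate product → 0, so the limit = -5.

Final answer: -5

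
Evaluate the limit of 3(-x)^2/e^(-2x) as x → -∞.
This is an ∞/∞ indeterminate form as x → -∞.
Compare growth rates of the dominant terms (exponentials ≫ polynomials ≫ logarithms), or apply L'Hôpital's rule; the quotient → 0.
Limit = 0.

Final answer: 0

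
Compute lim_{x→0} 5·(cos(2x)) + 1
Direct substitution at x = 0 gives 6.

Final answer: 6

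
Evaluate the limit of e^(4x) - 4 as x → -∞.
Evaluate the dominant behaviour as x → -∞; each term tends to a finite value or vanishes.
Limit = -4.

Final answer: -4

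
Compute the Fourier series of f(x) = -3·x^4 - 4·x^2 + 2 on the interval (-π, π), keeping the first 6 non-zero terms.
(-128 + 24·π^2)·cos(x) + (5 - 6·π^2)·cos(2·x) + 8·π^2·cos(3·x)/3 + (-3·π^2/2 - 7/16)·cos(4·x) + (256/625 + 24·π^2/25)·cos(5·x) - 3·π^4/5 - 4·π^2/3 + 2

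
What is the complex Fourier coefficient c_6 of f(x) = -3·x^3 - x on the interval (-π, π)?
Compute the real Fourier coefficients first: a_6 = 0, b_6 = 1/6 + π^2.
Then c_6 = (a_6 − i·b_6)/2 = -i·π^2/2 - i/12.

Final answer: -i·π^2/2 - i/12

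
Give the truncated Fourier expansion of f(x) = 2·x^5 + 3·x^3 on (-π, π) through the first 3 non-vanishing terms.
(-74·π^2 + 4·π^4 + 444)·sin(x) + (-2·π^4 - 21/2 + 7·π^2)·sin(2·x) + (-26·π^2/27 + 52/81 + 4·π^4/3)·sin(3·x)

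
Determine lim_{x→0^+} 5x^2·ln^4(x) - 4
The product is a 0·∞ indeterminate form at x → 0⁺.
Rewrite the product as 5·ln^4(x) / x^(-2) and apply L'Hôpital, or use the standard hierarchy x^(-2) ≫ |ln x|^4 as x → 0⁺.
The indeterminate product → 0, so the limit = -4.

Final answer: -4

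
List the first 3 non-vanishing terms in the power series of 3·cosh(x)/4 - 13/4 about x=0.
x^4/32 + 3·x^2/8 - 5/2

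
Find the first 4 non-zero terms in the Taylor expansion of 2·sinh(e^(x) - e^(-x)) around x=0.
989·x^7/1260 + 19·x^5/10 + 10·x^3/3 + 4·x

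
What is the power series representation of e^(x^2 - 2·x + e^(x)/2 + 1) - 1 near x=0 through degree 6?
20401·x^6·e^(3/2)/15360 - 6787·x^5·e^(3/2)/3840 + 881·x^4·e^(3/2)/384 - 113·x^3·e^(3/2)/48 + 19·x^2·e^(3/2)/8 - 3·x·e^(3/2)/2 - 1 + e^(3/2)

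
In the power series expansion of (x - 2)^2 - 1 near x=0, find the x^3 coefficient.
Expand to order 3: (x - 2)^2 - 1 = x^2 - 4·x + 3 + O(x^4).
The coefficient of x^3 is 0.

Final answer: 0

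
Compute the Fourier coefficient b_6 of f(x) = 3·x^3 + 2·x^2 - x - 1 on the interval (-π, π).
b_6 = (1/π) ∫_{-π}^{π} f(x)·sin(6x) dx.
Evaluate the integral (use parity and integration by parts as needed): b_6 = 1/2 - π^2.

Final answer: 1/2 - π^2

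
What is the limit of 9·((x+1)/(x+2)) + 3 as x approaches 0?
Direct substitution at x = 0 gives 15/2.

Final answer: 15/2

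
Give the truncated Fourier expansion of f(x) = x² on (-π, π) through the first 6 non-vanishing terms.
-4·cos(x) + cos(2·x) - 4·cos(3·x)/9 + cos(4·x)/4 - 4·cos(5·x)/25 + π^2/3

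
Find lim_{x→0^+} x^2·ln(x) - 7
The product is a 0·∞ indeterminate form at x → 0⁺.
Rewrite the product as ln(x) / x^(-2) and apply L'Hôpital, or use the standard hierarchy x^(-2) ≫ |ln x| as x → 0⁺.
The indeterminate product → 0, so the limit = -7.

Final answer: -7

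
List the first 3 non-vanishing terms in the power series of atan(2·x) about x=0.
32·x^5/5 - 8·x^3/3 + 2·x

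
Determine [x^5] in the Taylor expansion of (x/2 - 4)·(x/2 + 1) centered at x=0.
Expand to order 5: (x/2 - 4)·(x/2 + 1) = x^2/4 - 3·x/2 - 4 + O(x^6).
The coefficient of x^5 is 0.

Final answer: 0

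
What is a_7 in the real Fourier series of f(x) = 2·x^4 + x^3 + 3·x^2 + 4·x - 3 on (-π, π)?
a_7 = (1/π) ∫_{-π}^{π} f(x)·cos(7x) dx.
Evaluate the integral (use parity and integration by parts as needed): a_7 = -16·π^2/49 - 492/2401.

Final answer: -16·π^2/49 - 492/2401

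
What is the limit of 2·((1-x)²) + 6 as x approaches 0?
Direct substitution at x = 0 gives 8.

Final answer: 8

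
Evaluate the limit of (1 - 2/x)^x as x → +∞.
As x → +∞: this is the defining limit (1 - 2/x)^x → e^(-2).
Limit = e^(-2).

Final answer: e^(-2)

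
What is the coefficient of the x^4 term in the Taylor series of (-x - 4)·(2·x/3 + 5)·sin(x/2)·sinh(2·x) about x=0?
Expand to order 4: (-x - 4)·(2·x/3 + 5)·sin(x/2)·sinh(2·x) = -79·x^4/6 - 23·x^3/3 - 20·x^2 + O(x^5).
The coefficient of x^4 is -79/6.

Final answer: -79/6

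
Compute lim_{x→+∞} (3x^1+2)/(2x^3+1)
This is an ∞/∞ indeterminate form as x → +∞.
Divide numerator and denominator by x^3 and let the lower-order terms vanish; the numerator's degree 1 is below the denominator's degree 3, so the quotient → 0.
Limit = 0.

Final answer: 0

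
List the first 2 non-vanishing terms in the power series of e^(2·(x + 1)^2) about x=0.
4·x·e^(2) + e^(2)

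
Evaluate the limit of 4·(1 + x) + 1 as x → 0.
Direct substitution at x = 0 gives 5.

Final answer: 5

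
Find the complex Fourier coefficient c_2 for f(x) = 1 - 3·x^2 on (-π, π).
Compute the real Fourier coefficients first: a_2 = -3, b_2 = 0.
Then c_2 = (a_2 − i·b_2)/2 = -3/2.

Final answer: -3/2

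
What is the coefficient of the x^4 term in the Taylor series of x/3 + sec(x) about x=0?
Expand to order 4: x/3 + sec(x) = 5·x^4/24 + x^2/2 + x/3 + 1 + O(x^5).
The coefficient of x^4 is 5/24.

Final answer: 5/24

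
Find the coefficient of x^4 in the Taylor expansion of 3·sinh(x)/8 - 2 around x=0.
Expand to order 4: 3·sinh(x)/8 - 2 = x^3/16 + 3·x/8 - 2 + O(x^5).
The coefficient of x^4 is 0.

Final answer: 0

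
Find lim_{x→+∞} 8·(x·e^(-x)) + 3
Evaluate the dominant behaviour as x → +∞; each term tends to a finite value or vanishes.
Limit = 3.

Final answer: 3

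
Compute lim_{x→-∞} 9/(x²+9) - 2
Evaluate the dominant behaviour as x → -∞; each term tends to a finite value or vanishes.
Limit = -2.

Final answer: -2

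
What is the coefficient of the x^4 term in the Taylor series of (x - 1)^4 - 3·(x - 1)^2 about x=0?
Expand to order 4: (x - 1)^4 - 3·(x - 1)^2 = x^4 - 4·x^3 + 3·x^2 + 2·x - 2 + O(x^5).
The coefficient of x^4 is 1.

Final answer: 1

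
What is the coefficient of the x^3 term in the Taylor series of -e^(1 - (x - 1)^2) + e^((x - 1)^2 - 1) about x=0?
Expand to order 3: -e^(1 - (x - 1)^2) + e^((x - 1)^2 - 1) = -8·x^3/3 + 2·x^2 - 4·x + O(x^4).
The coefficient of x^3 is -8/3.

Final answer: -8/3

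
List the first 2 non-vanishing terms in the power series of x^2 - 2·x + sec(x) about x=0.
1 - 2·x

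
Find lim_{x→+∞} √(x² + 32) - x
This is an ∞ − ∞ indeterminate form.
Multiply and divide by the conjugate √(x²+32) + x; the x² terms cancel, leaving 32/(√(x²+32)+x) → 0.
Limit = 0.

Final answer: 0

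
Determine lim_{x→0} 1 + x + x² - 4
Direct substitution at x = 0 gives -3.

Final answer: -3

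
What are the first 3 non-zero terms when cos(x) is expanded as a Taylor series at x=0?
x^4/24 - x^2/2 + 1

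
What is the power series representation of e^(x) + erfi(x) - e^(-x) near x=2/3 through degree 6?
(-1 + e^(2/3)·erfi(2/3) + e^(4/3))·e^(-2/3) + (√(π) + 2·e^(10/9) + √(π)·e^(4/3))·e^(-2/3)·(x - 2/3)/√(π) + (-3·√(π) + 3·√(π)·e^(4/3) + 8·e^(10/9))·e^(-2/3)·(x - 2/3)^2/(6·√(π)) + (9·√(π) + 9·√(π)·e^(4/3) + 68·e^(10/9))·e^(-2/3)·(x - 2/3)^3/(54·√(π)) + (-27·√(π) + 27·√(π)·e^(4/3) + 560·e^(10/9))·e^(-2/3)·(x - 2/3)^4/(648·√(π)) + (81·√(π) + 81·√(π)·e^(4/3) + 5912·e^(10/9))·e^(-2/3)·(x - 2/3)^5/(9720·√(π)) + (-243·√(π) + 243·√(π)·e^(4/3) + 63968·e^(10/9))·e^(-2/3)·(x - 2/3)^6/(174960·√(π))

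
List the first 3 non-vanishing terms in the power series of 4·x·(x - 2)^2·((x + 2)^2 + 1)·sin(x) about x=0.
-124·x^4/3 - 16·x^3 + 80·x^2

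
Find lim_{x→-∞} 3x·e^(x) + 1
The product is a 0·∞ indeterminate form at x → -∞.
Rewrite the product as 3x / e^(-x) (an ∞/∞ form) and apply L'Hôpital, or use the standard hierarchy e^(|x|) ≫ |x| as x → -∞.
The indeterminate product → 0, so the limit = 1.

Final answer: 1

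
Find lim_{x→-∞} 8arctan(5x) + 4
Evaluate the dominant behaviour as x → -∞; each term tends to a finite value or vanishes.
Limit = 4 - 4·π.

Final answer: 4 - 4·π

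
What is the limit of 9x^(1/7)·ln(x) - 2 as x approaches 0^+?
The product is a 0·∞ indeterminate form at x → 0⁺.
Rewrite the product as 9·ln(x) / x^(-1/7) and apply L'Hôpital, or use the standard hierarchy x^(-1/7) ≫ |ln x| as x → 0⁺.
The indeterminate product → 0, so the limit = -2.

Final answer: -2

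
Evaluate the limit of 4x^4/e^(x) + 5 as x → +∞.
The quotient is an ∞/∞ indeterminate form as x → +∞.
The exponential denominator e^(x) dominates the polynomial numerator (e^x ≫ x^4 as x → ∞), so the quotient → 0.
Adding the constant: 0 + 5 = 5. Limit = 5.

Final answer: 5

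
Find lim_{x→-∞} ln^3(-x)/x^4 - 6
The quotient is an ∞/∞ indeterminate form as x → -∞.
Compare growth rates of the dominant terms (exponentials ≫ polynomials ≫ logarithms), or apply L'Hôpital's rule; the quotient → 0.
Adding the constant: 0 - 6 = -6. Limit = -6.

Final answer: -6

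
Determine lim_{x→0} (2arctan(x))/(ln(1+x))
Both numerator and denominator → 0 as x → 0; this is a 0/0 indeterminate form.
Expand each to leading order near x = 0: numerator ~ 2·x, denominator ~ x.
The limit of the ratio is 2.

Final answer: 2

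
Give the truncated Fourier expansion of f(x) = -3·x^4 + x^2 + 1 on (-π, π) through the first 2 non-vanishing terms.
(-148 + 24·π^2)·cos(x) - 3·π^4/5 + 1 + π^2/3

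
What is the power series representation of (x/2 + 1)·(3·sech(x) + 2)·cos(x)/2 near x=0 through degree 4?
19·x^4/24 - x^3 - 2·x^2 + 5·x/4 + 5/2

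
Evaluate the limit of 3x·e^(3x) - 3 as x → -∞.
The product is a 0·∞ indeterminate form at x → -∞.
Rewrite the product as 3x / e^(-3x) (an ∞/∞ form) and apply L'Hôpital, or use the standard hierarchy e^(3|x|) ≫ |x| as x → -∞.
The indeterminate product → 0, so the limit = -3.

Final answer: -3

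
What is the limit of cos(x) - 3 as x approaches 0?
Direct substitution at x = 0 gives -2.

Final answer: -2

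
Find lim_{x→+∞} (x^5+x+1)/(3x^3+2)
This is an ∞/∞ indeterminate form as x → +∞.
Divide numerator and denominator by x^5 and let the lower-order terms vanish; the numerator's degree 5 exceeds the denominator's degree 3, so the quotient diverges.
Limit = ∞.

Final answer: ∞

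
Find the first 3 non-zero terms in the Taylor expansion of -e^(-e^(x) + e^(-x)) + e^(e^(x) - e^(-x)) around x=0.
19·x^5/10 + 10·x^3/3 + 4·x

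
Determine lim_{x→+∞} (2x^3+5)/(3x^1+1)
This is an ∞/∞ indeterminate form as x → +∞.
Divide numerator and denominator by x^3 and let the lower-order terms vanish; the numerator's degree 3 exceeds the denominator's degree 1, so the quotient diverges.
Limit = ∞.

Final answer: ∞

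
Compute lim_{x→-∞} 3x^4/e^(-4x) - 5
The quotient is an ∞/∞ indeterminate form as x → -∞.
Compare growth rates of the dominant terms (exponentials ≫ polynomials ≫ logarithms), or apply L'Hôpital's rule; the quotient → 0.
Adding the constant: 0 - 5 = -5. Limit = -5.

Final answer: -5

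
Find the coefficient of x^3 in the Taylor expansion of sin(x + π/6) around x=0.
Expand to order 3: sin(x + π/6) = -√(3)·x^3/12 - x^2/4 + √(3)·x/2 + 1/2 + O(x^4).
The coefficient of x^3 is -√(3)/12.

Final answer: -√(3)/12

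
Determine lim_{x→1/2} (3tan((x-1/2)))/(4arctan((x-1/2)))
Both numerator and denominator → 0 as x → 1/2; this is a 0/0 indeterminate form.
Expand each to leading order near x = 1/2: numerator ~ 3·(x - 1/2), denominator ~ 4·(x - 1/2).
The limit of the ratio is 3/4.

Final answer: 3/4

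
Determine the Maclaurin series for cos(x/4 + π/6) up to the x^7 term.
x^7/165150720 - √(3)·x^6/5898240 - x^5/245760 + √(3)·x^4/12288 + x^3/768 - √(3)·x^2/64 - x/8 + √(3)/2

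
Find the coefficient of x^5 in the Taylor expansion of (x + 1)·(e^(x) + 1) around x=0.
Expand to order 5: (x + 1)·(e^(x) + 1) = x^5/20 + 5·x^4/24 + 2·x^3/3 + 3·x^2/2 + 3·x + 2 + O(x^6).
The coefficient of x^5 is 1/20.

Final answer: 1/20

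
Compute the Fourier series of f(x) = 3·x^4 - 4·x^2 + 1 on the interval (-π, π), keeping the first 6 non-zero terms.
(160 - 24·π^2)·cos(x) + (-13 + 6·π^2)·cos(2·x) + (32/9 - 8·π^2/3)·cos(3·x) + (-25/16 + 3·π^2/2)·cos(4·x) + (544/625 - 24·π^2/25)·cos(5·x) - 4·π^2/3 + 1 + 3·π^4/5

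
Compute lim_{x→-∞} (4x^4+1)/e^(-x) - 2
The quotient is an ∞/∞ indeterminate form as x → -∞.
Compare growth rates of the dominant terms (exponentials ≫ polynomials ≫ logarithms), or apply L'Hôpital's rule; the quotient → 0.
Adding the constant: 0 - 2 = -2. Limit = -2.

Final answer: -2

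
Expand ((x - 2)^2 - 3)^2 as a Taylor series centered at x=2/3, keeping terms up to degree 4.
121/81 + 176·(x - 2/3)/27 + 14·(x - 2/3)^2/3 - 16·(x - 2/3)^3/3 + (x - 2/3)^4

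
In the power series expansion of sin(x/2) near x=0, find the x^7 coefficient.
Expand to order 7: sin(x/2) = -x^7/645120 + x^5/3840 - x^3/48 + x/2 + O(x^8).
The coefficient of x^7 is -1/645120.

Final answer: -1/645120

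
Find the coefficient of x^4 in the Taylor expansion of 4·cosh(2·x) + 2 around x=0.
Expand to order 4: 4·cosh(2·x) + 2 = 8·x^4/3 + 8·x^2 + 6 + O(x^5).
The coefficient of x^4 is 8/3.

Final answer: 8/3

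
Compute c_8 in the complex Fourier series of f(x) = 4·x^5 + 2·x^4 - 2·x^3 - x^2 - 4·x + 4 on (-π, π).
Compute the real Fourier coefficients first: a_8 = -11/128 + π^2/4, b_8 = -π^4 + 473/512 + 13·π^2/16.
Then c_8 = (a_8 − i·b_8)/2 = -11/256 + π^2/8 - 13·i·π^2/32 - 473·i/1024 + i·π^4/2.

Final answer: -11/256 + π^2/8 - 13·i·π^2/32 - 473·i/1024 + i·π^4/2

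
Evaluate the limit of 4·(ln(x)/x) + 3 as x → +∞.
Evaluate the dominant behaviour as x → +∞; each term tends to a finite value or vanishes.
Limit = 3.

Final answer: 3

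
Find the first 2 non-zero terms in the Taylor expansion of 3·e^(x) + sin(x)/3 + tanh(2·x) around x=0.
16·x/3 + 3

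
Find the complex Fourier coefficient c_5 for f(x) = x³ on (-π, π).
Compute the real Fourier coefficients first: a_5 = 0, b_5 = -12/125 + 2·π^2/5.
Then c_5 = (a_5 − i·b_5)/2 = -i·π^2/5 + 6·i/125.

Final answer: -i·π^2/5 + 6·i/125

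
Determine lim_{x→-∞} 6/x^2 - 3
Evaluate the dominant behaviour as x → -∞; each term tends to a finite value or vanishes.
Limit = -3.

Final answer: -3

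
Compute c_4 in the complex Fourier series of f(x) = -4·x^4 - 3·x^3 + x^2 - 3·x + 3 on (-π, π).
Compute the real Fourier coefficients first: a_4 = 1 - 2·π^2, b_4 = 15/16 + 3·π^2/2.
Then c_4 = (a_4 − i·b_4)/2 = -π^2 + 1/2 - 3·i·π^2/4 - 15·i/32.

Final answer: -π^2 + 1/2 - 3·i·π^2/4 - 15·i/32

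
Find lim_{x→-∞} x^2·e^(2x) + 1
The product is a 0·∞ indeterminate form at x → -∞.
Rewrite the product as x^2 / e^(-2x) (an ∞/∞ form) and apply L'Hôpital, or use the standard hierarchy e^(2|x|) ≫ |x^2| as x → -∞.
The indeterminate product → 0, so the limit = 1.

Final answer: 1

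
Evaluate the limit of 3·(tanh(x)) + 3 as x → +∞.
Evaluate the dominant behaviour as x → +∞; each term tends to a finite value or vanishes.
Limit = 6.

Final answer: 6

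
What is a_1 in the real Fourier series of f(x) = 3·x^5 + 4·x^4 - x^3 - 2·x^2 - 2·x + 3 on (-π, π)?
a_1 = (1/π) ∫_{-π}^{π} f(x)·cos(1x) dx.
Evaluate the integral (use parity and integration by parts as needed): a_1 = 200 - 32·π^2.

Final answer: 200 - 32·π^2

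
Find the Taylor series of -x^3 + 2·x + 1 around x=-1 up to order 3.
-(x + 1) + 3·(x + 1)^2 - (x + 1)^3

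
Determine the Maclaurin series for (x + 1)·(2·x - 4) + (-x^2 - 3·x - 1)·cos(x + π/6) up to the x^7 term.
x^7·(√(3)/480 + 41/10080) + x^6·(1/80 - 29·√(3)/1440) + x^5·(-√(3)/16 - 19/240) + x^4·(-1/4 + 11·√(3)/48) + x^3·(5/12 + 3·√(3)/4) + x^2·(7/2 - √(3)/4) + x·(-3·√(3)/2 - 3/2) - 4 - √(3)/2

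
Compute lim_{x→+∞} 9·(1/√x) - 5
Evaluate the dominant behaviour as x → +∞; each term tends to a finite value or vanishes.
Limit = -5.

Final answer: -5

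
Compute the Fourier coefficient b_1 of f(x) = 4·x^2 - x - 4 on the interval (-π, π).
b_1 = (1/π) ∫_{-π}^{π} f(x)·sin(1x) dx.
Evaluate the integral (use parity and integration by parts as needed): b_1 = -2.

Final answer: -2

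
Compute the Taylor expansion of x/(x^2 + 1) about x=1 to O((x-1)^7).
1/2 - (x - 1)^2/4 + (x - 1)^3/4 - (x - 1)^4/8 + (x - 1)^6/16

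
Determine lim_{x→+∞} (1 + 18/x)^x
As x → +∞: this is the defining limit (1 + 18/x)^x → e^18.
Limit = e^(18).

Final answer: e^(18)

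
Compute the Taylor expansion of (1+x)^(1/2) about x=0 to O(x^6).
7·x^5/256 - 5·x^4/128 + x^3/16 - x^2/8 + x/2 + 1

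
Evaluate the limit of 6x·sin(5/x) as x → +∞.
As x → +∞: let u = 5/x → 0⁺; then 6·x·sin(5/x) = 6·5·sin(u)/u → 6·5·1 = 30.
Limit = 30.

Final answer: 30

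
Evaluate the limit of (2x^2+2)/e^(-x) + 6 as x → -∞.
The quotient is an ∞/∞ indeterminate form as x → -∞.
Compare growth rates of the dominant terms (exponentials ≫ polynomials ≫ logarithms), or apply L'Hôpital's rule; the quotient → 0.
Adding the constant: 0 + 6 = 6. Limit = 6.

Final answer: 6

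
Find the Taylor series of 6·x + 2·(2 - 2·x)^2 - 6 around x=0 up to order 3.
8·x^2 - 10·x + 2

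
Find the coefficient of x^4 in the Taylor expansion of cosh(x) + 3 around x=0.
Expand to order 4: cosh(x) + 3 = x^4/24 + x^2/2 + 4 + O(x^5).
The coefficient of x^4 is 1/24.

Final answer: 1/24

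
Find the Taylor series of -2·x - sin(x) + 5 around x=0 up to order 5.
-x^5/120 + x^3/6 - 3·x + 5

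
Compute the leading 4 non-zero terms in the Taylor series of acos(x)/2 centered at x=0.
-3·x^5/80 - x^3/12 - x/2 + π/4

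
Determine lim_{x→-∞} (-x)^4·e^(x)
This is a 0·∞ indeterminate form at x → -∞.
Rewrite the product as (-x)^4 / e^(-x) (an ∞/∞ form) and apply L'Hôpital, or use the standard hierarchy e^(|x|) ≫ |(-x)^4| as x → -∞.
The indeterminate product → 0, so the limit = 0.

Final answer: 0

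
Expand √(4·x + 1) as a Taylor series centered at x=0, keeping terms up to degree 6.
-84·x^6 + 28·x^5 - 10·x^4 + 4·x^3 - 2·x^2 + 2·x + 1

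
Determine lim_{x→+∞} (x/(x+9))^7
As x → +∞: x/(x+9) = 1/(1 + 9/x) → 1, and the 7th power of a limit-1 base also → 1.
Limit = 1.

Final answer: 1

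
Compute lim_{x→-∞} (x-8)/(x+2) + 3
Evaluate the dominant behaviour as x → -∞; each term tends to a finite value or vanishes.
Limit = 4.

Final answer: 4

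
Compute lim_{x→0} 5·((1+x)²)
Direct substitution at x = 0 gives 5.

Final answer: 5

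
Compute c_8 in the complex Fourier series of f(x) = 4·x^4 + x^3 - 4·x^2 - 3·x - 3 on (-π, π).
Compute the real Fourier coefficients first: a_8 = -19/64 + π^2/2, b_8 = 99/128 - π^2/4.
Then c_8 = (a_8 − i·b_8)/2 = -19/128 + π^2/4 - 99·i/256 + i·π^2/8.

Final answer: -19/128 + π^2/4 - 99·i/256 + i·π^2/8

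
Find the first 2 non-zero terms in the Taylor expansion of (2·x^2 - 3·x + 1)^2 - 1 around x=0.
13·x^2 - 6·x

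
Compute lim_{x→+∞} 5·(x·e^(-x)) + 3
Evaluate the dominant behaviour as x → +∞; each term tends to a finite value or vanishes.
Limit = 3.

Final answer: 3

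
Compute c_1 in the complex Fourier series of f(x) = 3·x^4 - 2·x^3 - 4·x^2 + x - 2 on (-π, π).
Compute the real Fourier coefficients first: a_1 = 160 - 24·π^2, b_1 = 26 - 4·π^2.
Then c_1 = (a_1 − i·b_1)/2 = -12·π^2 + 80 - 13·i + 2·i·π^2.

Final answer: -12·π^2 + 80 - 13·i + 2·i·π^2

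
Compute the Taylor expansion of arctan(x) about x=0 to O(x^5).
-x^3/3 + x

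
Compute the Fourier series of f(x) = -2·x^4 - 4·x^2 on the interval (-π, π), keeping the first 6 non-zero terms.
(-80 + 16·π^2)·cos(x) + (2 - 4·π^2)·cos(2·x) + (16/27 + 16·π^2/9)·cos(3·x) + (-π^2 - 5/8)·cos(4·x) + (304/625 + 16·π^2/25)·cos(5·x) - 2·π^4/5 - 4·π^2/3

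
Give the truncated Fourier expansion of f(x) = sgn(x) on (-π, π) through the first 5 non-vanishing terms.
4·sin(x)/π + 4·sin(3·x)/(3·π) + 4·sin(5·x)/(5·π) + 4·sin(7·x)/(7·π) + 4·sin(9·x)/(9·π)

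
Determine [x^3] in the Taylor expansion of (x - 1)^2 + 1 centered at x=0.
Expand to order 3: (x - 1)^2 + 1 = x^2 - 2·x + 2 + O(x^4).
The coefficient of x^3 is 0.

Final answer: 0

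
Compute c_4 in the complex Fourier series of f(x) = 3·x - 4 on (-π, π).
Compute the real Fourier coefficients first: a_4 = 0, b_4 = -3/2.
Then c_4 = (a_4 − i·b_4)/2 = 3·i/4.

Final answer: 3·i/4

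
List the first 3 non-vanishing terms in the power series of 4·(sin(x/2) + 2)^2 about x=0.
x^2 + 8·x + 16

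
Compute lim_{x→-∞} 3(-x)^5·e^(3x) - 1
The product is a 0·∞ indeterminate form at x → -∞.
Rewrite the product as 3(-x)^5 / e^(-3x) (an ∞/∞ form) and apply L'Hôpital, or use the standard hierarchy e^(3|x|) ≫ |(-x)^5| as x → -∞.
The indeterminate product → 0, so the limit = -1.

Final answer: -1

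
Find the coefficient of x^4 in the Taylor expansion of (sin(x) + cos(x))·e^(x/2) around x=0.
Expand to order 4: (sin(x) + cos(x))·e^(x/2) = -31·x^4/384 - 13·x^3/48 + x^2/8 + 3·x/2 + 1 + O(x^5).
The coefficient of x^4 is -31/384.

Final answer: -31/384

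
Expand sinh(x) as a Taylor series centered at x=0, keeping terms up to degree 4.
x^3/6 + x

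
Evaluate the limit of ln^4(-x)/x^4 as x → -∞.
This is an ∞/∞ indeterminate form as x → -∞.
Compare growth rates of the dominant terms (exponentials ≫ polynomials ≫ logarithms), or apply L'Hôpital's rule; the quotient → 0.
Limit = 0.

Final answer: 0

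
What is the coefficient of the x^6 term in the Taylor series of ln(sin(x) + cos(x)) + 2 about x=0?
Expand to order 6: ln(sin(x) + cos(x)) + 2 = -32·x^6/45 + 2·x^5/3 - 2·x^4/3 + 2·x^3/3 - x^2 + x + 2 + O(x^7).
The coefficient of x^6 is -32/45.

Final answer: -32/45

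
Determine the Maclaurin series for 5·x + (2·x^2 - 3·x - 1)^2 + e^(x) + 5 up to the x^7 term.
x^7/5040 + x^6/720 + x^5/120 + 97·x^4/24 - 71·x^3/6 + 11·x^2/2 + 12·x + 7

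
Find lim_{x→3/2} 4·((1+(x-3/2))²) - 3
Direct substitution at x = 3/2 gives 1.

Final answer: 1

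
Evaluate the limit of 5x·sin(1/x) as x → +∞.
As x → +∞: let u = 1/x → 0⁺; then 5·x·sin(1/x) = 5·1·sin(u)/u → 5·1·1 = 5.
Limit = 5.

Final answer: 5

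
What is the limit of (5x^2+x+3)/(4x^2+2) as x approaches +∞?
This is an ∞/∞ indeterminate form as x → +∞.
Divide numerator and denominator by x^2 and let the lower-order terms vanish; the leading terms give 5/4.
Limit = 5/4.

Final answer: 5/4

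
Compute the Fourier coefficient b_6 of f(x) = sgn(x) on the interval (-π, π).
b_6 = (1/π) ∫_{-π}^{π} f(x)·sin(6x) dx.
Evaluate the integral (use parity and integration by parts as needed): b_6 = 0.

Final answer: 0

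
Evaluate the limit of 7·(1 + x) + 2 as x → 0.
Direct substitution at x = 0 gives 9.

Final answer: 9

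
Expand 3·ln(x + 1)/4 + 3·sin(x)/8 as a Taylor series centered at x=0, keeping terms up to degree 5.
49·x^5/320 - 3·x^4/16 + 3·x^3/16 - 3·x^2/8 + 9·x/8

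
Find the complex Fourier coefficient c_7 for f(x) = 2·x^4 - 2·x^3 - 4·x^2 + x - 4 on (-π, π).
Compute the real Fourier coefficients first: a_7 = 880/2401 - 16·π^2/49, b_7 = 122/343 - 4·π^2/7.
Then c_7 = (a_7 − i·b_7)/2 = -8·π^2/49 + 440/2401 - 61·i/343 + 2·i·π^2/7.

Final answer: -8·π^2/49 + 440/2401 - 61·i/343 + 2·i·π^2/7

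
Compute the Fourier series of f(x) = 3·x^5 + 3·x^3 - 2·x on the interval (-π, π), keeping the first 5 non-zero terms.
(-114·π^2 + 6·π^4 + 680)·sin(x) + (-3·π^4 - 16 + 12·π^2)·sin(2·x) + (-22·π^2/9 + 8/27 + 2·π^4)·sin(3·x) + (-3·π^4/2 + 55/64 + 3·π^2/8)·sin(4·x) + (-536/625 + 6·π^2/25 + 6·π^4/5)·sin(5·x)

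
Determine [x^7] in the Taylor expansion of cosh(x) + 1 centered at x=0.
Expand to order 7: cosh(x) + 1 = x^6/720 + x^4/24 + x^2/2 + 2 + O(x^8).
The coefficient of x^7 is 0.

Final answer: 0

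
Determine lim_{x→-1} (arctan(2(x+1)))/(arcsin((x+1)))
Both numerator and denominator → 0 as x → -1; this is a 0/0 indeterminate form.
Expand each to leading order near x = -1: numerator ~ 2·(x + 1), denominator ~ (x + 1).
The limit of the ratio is 2.

Final answer: 2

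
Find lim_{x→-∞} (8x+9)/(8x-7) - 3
Evaluate the dominant behaviour as x → -∞; each term tends to a finite value or vanishes.
Limit = -2.

Final answer: -2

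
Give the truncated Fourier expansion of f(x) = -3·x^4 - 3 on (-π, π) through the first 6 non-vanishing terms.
(-144 + 24·π^2)·cos(x) + (9 - 6·π^2)·cos(2·x) + (-16/9 + 8·π^2/3)·cos(3·x) + (9/16 - 3·π^2/2)·cos(4·x) + (-144/625 + 24·π^2/25)·cos(5·x) - 3·π^4/5 - 3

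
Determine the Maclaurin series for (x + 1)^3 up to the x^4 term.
x^3 + 3·x^2 + 3·x + 1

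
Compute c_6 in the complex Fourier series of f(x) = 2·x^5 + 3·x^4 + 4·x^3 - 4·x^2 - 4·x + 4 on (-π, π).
Compute the real Fourier coefficients first: a_6 = -5/9 + 2·π^2/3, b_6 = -2·π^4/3 - 26·π^2/27 + 121/81.
Then c_6 = (a_6 − i·b_6)/2 = -5/18 + π^2/3 - 121·i/162 + 13·i·π^2/27 + i·π^4/3.

Final answer: -5/18 + π^2/3 - 121·i/162 + 13·i·π^2/27 + i·π^4/3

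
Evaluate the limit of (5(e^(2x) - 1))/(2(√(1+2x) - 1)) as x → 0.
Both numerator and denominator → 0 as x → 0; this is a 0/0 indeterminate form.
Expand each to leading order near x = 0: numerator ~ 10·x, denominator ~ 2·x.
The limit of the ratio is 5.

Final answer: 5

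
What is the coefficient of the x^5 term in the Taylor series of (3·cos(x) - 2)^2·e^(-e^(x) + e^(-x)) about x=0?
Expand to order 5: (3·cos(x) - 2)^2·e^(-e^(x) + e^(-x)) = -19·x^5/20 - 13·x^4/6 + 13·x^3/3 - x^2 - 2·x + 1 + O(x^6).
The coefficient of x^5 is -19/20.

Final answer: -19/20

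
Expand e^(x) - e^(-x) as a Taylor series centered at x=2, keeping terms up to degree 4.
(-1 + e^(4))·e^(-2) + (1 + e^(4))·e^(-2)·(x - 2) + (-1 + e^(4))·e^(-2)·(x - 2)^2/2 + (1 + e^(4))·e^(-2)·(x - 2)^3/6 + (-1 + e^(4))·e^(-2)·(x - 2)^4/24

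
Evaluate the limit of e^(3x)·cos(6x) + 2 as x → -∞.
Evaluate the dominant behaviour as x → -∞; each term tends to a finite value or vanishes.
Limit = 2.

Final answer: 2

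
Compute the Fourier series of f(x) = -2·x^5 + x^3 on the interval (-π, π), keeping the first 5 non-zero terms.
(-492 - 4·π^4 + 82·π^2)·sin(x) + (-11·π^2 + 33/2 + 2·π^4)·sin(2·x) + (-4·π^4/3 - 196/81 + 98·π^2/27)·sin(3·x) + (-7·π^2/4 + 21/32 + π^4)·sin(4·x) + (-4·π^4/5 - 156/625 + 26·π^2/25)·sin(5·x)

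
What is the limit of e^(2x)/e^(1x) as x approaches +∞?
This is an ∞/∞ indeterminate form as x → +∞.
Rewrite e^(2x)/e^(1x) = e^((2−1)x) = e^(x); the exponent coefficient is 1 > 0 so e^(x) → ∞.
Limit = ∞.

Final answer: ∞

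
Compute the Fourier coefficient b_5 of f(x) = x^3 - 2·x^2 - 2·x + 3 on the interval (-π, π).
b_5 = (1/π) ∫_{-π}^{π} f(x)·sin(5x) dx.
Evaluate the integral (use parity and integration by parts as needed): b_5 = -112/125 + 2·π^2/5.

Final answer: -112/125 + 2·π^2/5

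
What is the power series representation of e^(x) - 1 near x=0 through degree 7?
x^7/5040 + x^6/720 + x^5/120 + x^4/24 + x^3/6 + x^2/2 + x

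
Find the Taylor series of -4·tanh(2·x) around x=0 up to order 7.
8704·x^7/315 - 256·x^5/15 + 32·x^3/3 - 8·x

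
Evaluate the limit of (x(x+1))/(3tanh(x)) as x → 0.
Both numerator and denominator → 0 as x → 0; this is a 0/0 indeterminate form.
Expand each to leading order near x = 0: numerator ~ x, denominator ~ 3·x.
The limit of the ratio is 1/3.

Final answer: 1/3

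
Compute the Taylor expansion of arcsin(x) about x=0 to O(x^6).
3·x^5/40 + x^3/6 + x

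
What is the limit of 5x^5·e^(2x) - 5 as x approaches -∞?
The product is a 0·∞ indeterminate form at x → -∞.
Rewrite the product as 5x^5 / e^(-2x) (an ∞/∞ form) and apply L'Hôpital, or use the standard hierarchy e^(2|x|) ≫ |x^5| as x → -∞.
The indeterminate product → 0, so the limit = -5.

Final answer: -5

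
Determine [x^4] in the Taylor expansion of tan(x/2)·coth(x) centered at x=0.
Expand to order 4: tan(x/2)·coth(x) = x^4/144 + 5·x^2/24 + 1/2 + O(x^5).
The coefficient of x^4 is 1/144.

Final answer: 1/144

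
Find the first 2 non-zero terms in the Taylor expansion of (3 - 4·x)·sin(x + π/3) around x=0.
x·(3/2 - 2·√(3)) + 3·√(3)/2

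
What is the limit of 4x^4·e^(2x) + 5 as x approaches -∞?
The product is a 0·∞ indeterminate form at x → -∞.
Rewrite the product as 4x^4 / e^(-2x) (an ∞/∞ form) and apply L'Hôpital, or use the standard hierarchy e^(2|x|) ≫ |x^4| as x → -∞.
The indeterminate product → 0, so the limit = 5.

Final answer: 5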